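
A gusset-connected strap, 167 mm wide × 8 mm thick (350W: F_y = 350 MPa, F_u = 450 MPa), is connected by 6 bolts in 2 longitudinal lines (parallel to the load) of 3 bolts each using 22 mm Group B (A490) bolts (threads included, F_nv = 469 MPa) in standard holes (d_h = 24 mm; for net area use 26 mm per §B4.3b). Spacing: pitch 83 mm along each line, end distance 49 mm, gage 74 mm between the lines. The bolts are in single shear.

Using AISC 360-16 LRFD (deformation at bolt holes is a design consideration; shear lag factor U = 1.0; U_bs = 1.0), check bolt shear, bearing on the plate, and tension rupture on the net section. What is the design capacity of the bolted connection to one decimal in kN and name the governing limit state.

310.5 kN (net-section rupture governs)

Bolt shear: A_b = π(22)²/4 = 380.13 mm². φR_n = 0.75 × 469 × 380.13 × 6 × 1 = 802.3 kN.
Bearing (8 mm plate, F_u = 450 MPa): end bolts L_c = 49 − 24/2 = 37, R_n = min(1.2×37×8×450, 2.4×22×8×450) = 159.84 kN/bolt; interior L_c = 83 − 24 = 59, R_n = 190.08 kN/bolt. φR_n = 0.75 × (2×159.84 + 4×190.08) = 810.0 kN.
Tension rupture (net): A_n = (167 − 2×26)×8 = 920 mm² (U = 1.0, A_e = A_n). φR_n = 0.75 × 450 × 920 = 310.5 kN.
Governing: min(802.3, 810.0, 310.5) = 310.5 kN → net-section rupture.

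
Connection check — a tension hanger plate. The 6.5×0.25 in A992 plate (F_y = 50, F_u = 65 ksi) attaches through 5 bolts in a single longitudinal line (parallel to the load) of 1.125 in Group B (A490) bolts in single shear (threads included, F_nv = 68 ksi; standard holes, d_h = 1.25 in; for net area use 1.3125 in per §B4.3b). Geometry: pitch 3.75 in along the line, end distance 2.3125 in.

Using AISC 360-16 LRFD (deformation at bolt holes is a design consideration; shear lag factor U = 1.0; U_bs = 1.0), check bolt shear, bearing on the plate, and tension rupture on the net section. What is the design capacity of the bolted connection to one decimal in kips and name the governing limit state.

Bolt shear: A_b = π(1.125)²/4 = 0.99402 in². φR_n = 0.75 × 68 × 0.99402 × 5 × 1 = 253.5 kips.
Bearing (0.25 in plate, F_u = 65 ksi): end bolts L_c = 2.3125 − 1.25/2 = 1.6875, R_n = min(1.2×1.6875×0.25×65, 2.4×1.125×0.25×65) = 32.906 kips/bolt; interior L_c = 3.75 − 1.25 = 2.5, R_n = 43.875 kips/bolt. φR_n = 0.75 × (1×32.906 + 4×43.875) = 156.3 kips.
Tension rupture (net): A_n = (6.5 − 1×1.3125)×0.25 = 1.2969 in² (U = 1.0, A_e = A_n). φR_n = 0.75 × 65 × 1.2969 = 63.2 kips.
Governing: min(253.5, 156.3, 63.2) = 63.2 kips → net-section rupture.

63.2 kips (net-section rupture governs)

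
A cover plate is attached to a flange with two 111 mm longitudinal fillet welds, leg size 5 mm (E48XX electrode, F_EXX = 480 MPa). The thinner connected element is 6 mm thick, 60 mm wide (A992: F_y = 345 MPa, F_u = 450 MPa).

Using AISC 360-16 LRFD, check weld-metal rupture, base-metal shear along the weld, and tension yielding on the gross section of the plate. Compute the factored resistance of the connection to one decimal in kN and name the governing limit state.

111.8 kN (gross-section yield governs)

Weld metal: throat = 0.707×5 = 3.535 mm, L = 2×111 = 222 mm. φR_n = 0.75 × 0.6 × 480 × 3.535 × 222 = 169.5 kN.
Base metal shear (6 mm plate): yield φR_n = 1.0×0.6×345×6×222 = 275.7 kN; rupture φR_n = 0.75×0.6×450×6×222 = 269.7 kN; take 269.7 kN (rupture).
Tension yield (gross): A_g = 60×6 = 360 mm². φR_n = 0.90 × 345 × 360 = 111.8 kN.
Governing: min(169.5, 269.7, 111.8) = 111.8 kN → gross-section yield.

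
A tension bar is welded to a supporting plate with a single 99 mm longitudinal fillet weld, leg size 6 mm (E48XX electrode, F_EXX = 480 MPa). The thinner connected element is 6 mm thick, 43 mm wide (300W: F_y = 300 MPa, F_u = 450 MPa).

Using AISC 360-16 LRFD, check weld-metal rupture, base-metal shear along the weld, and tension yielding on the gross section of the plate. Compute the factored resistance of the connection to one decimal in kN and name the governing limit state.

Weld metal: throat = 0.707×6 = 4.242 mm, L = 99 mm. φR_n = 0.75 × 0.6 × 480 × 4.242 × 99 = 90.7 kN.
Base metal shear (6 mm plate): yield φR_n = 1.0×0.6×300×6×99 = 106.9 kN; rupture φR_n = 0.75×0.6×450×6×99 = 120.3 kN; take 106.9 kN (yield).
Tension yield (gross): A_g = 43×6 = 258 mm². φR_n = 0.90 × 300 × 258 = 69.7 kN.
Governing: min(90.7, 106.9, 69.7) = 69.7 kN → gross-section yield.

69.7 kN (gross-section yield governs)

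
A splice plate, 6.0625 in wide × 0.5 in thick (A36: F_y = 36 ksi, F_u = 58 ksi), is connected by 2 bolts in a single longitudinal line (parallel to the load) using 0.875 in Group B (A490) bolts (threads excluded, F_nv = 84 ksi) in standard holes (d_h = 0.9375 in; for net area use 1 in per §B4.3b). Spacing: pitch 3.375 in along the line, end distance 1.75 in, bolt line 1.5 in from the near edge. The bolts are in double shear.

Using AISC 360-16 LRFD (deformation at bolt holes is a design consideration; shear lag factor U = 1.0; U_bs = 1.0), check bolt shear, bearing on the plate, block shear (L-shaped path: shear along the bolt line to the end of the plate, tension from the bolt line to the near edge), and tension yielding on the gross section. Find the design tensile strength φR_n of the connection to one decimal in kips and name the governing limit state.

63.3 kips (block shear governs)

Bolt shear: A_b = π(0.875)²/4 = 0.60132 in². φR_n = 0.75 × 84 × 0.60132 × 2 × 2 = 151.5 kips.
Bearing (0.5 in plate, F_u = 58 ksi): end bolts L_c = 1.75 − 0.9375/2 = 1.28125, R_n = min(1.2×1.28125×0.5×58, 2.4×0.875×0.5×58) = 44.588 kips/bolt; interior L_c = 3.375 − 0.9375 = 2.4375, R_n = 60.9 kips/bolt. φR_n = 0.75 × (1×44.588 + 1×60.9) = 79.1 kips.
Block shear: shear path 1×[1.75+1×3.375] = 1×5.125 in, A_gv = 2.5625, A_nv = 1×(5.125 − 1.5×1)×0.5 = 1.8125 in²; tension to near edge: (1.5 − 0.5×1)×0.5 = 0.5 in². R_n = min(0.6×58×1.8125, 0.6×36×2.5625) + 1.0×58×0.5 = min(63.075, 55.35) + 29 = 84.35 kips. φR_n = 0.75 × 84.35 = 63.3 kips.
Tension yield (gross): A_g = 6.0625×0.5 = 3.0313 in². φR_n = 0.90 × 36 × 3.0313 = 98.2 kips.
Governing: min(151.5, 79.1, 63.3, 98.2) = 63.3 kips → block shear.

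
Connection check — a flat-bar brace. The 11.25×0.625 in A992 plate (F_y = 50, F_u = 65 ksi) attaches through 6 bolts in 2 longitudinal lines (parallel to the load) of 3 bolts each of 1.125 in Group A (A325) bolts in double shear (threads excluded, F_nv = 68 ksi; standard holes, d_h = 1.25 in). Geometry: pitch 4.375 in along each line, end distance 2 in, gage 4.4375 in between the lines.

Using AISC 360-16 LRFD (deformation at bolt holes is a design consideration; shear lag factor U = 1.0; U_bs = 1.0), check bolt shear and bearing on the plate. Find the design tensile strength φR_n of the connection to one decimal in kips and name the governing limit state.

429.6 kips (bearing governs)

Bolt shear: A_b = π(1.125)²/4 = 0.99402 in². φR_n = 0.75 × 68 × 0.99402 × 6 × 2 = 608.3 kips.
Bearing (0.625 in plate, F_u = 65 ksi): end bolts L_c = 2 − 1.25/2 = 1.375, R_n = min(1.2×1.375×0.625×65, 2.4×1.125×0.625×65) = 67.031 kips/bolt; interior L_c = 4.375 − 1.25 = 3.125, R_n = 109.69 kips/bolt. φR_n = 0.75 × (2×67.031 + 4×109.69) = 429.6 kips.
Governing: min(608.3, 429.6) = 429.6 kips → bearing.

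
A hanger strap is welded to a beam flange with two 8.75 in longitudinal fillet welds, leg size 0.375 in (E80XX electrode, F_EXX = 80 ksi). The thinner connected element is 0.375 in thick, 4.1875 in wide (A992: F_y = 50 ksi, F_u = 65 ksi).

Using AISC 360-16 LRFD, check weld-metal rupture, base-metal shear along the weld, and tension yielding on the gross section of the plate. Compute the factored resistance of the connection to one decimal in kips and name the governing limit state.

Weld metal: throat = 0.707×0.375 = 0.26513 in, L = 2×8.75 = 17.5 in. φR_n = 0.75 × 0.6 × 80 × 0.26513 × 17.5 = 167.0 kips.
Base metal shear (0.375 in plate): yield φR_n = 1.0×0.6×50×0.375×17.5 = 196.9 kips; rupture φR_n = 0.75×0.6×65×0.375×17.5 = 192.0 kips; take 192.0 kips (rupture).
Tension yield (gross): A_g = 4.1875×0.375 = 1.5703 in². φR_n = 0.90 × 50 × 1.5703 = 70.7 kips.
Governing: min(167.0, 192.0, 70.7) = 70.7 kips → gross-section yield.

70.7 kips (gross-section yield governs)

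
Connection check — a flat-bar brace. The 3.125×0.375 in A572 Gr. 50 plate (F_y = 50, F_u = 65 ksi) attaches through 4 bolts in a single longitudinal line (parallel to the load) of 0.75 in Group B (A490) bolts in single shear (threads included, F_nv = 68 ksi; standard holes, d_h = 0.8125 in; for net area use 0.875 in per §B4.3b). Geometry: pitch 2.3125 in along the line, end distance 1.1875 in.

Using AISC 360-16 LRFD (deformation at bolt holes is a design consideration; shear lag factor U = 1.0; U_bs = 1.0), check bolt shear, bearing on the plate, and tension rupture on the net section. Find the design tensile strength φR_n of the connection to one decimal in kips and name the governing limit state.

Bolt shear: A_b = π(0.75)²/4 = 0.44179 in². φR_n = 0.75 × 68 × 0.44179 × 4 × 1 = 90.1 kips.
Bearing (0.375 in plate, F_u = 65 ksi): end bolts L_c = 1.1875 − 0.8125/2 = 0.78125, R_n = min(1.2×0.78125×0.375×65, 2.4×0.75×0.375×65) = 22.852 kips/bolt; interior L_c = 2.3125 − 0.8125 = 1.5, R_n = 43.875 kips/bolt. φR_n = 0.75 × (1×22.852 + 3×43.875) = 115.9 kips.
Tension rupture (net): A_n = (3.125 − 1×0.875)×0.375 = 0.84375 in² (U = 1.0, A_e = A_n). φR_n = 0.75 × 65 × 0.84375 = 41.1 kips.
Governing: min(90.1, 115.9, 41.1) = 41.1 kips → net-section rupture.

41.1 kips (net-section rupture governs)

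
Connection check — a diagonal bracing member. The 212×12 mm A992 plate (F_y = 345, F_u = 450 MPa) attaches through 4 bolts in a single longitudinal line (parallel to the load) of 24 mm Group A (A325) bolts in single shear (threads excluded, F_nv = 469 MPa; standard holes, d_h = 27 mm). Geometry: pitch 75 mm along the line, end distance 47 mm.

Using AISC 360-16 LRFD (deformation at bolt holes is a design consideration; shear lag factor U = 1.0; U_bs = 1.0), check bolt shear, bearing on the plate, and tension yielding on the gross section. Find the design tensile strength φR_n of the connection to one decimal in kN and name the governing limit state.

Bolt shear: A_b = π(24)²/4 = 452.39 mm². φR_n = 0.75 × 469 × 452.39 × 4 × 1 = 636.5 kN.
Bearing (12 mm plate, F_u = 450 MPa): end bolts L_c = 47 − 27/2 = 33.5, R_n = min(1.2×33.5×12×450, 2.4×24×12×450) = 217.08 kN/bolt; interior L_c = 75 − 27 = 48, R_n = 311.04 kN/bolt. φR_n = 0.75 × (1×217.08 + 3×311.04) = 862.7 kN.
Tension yield (gross): A_g = 212×12 = 2544 mm². φR_n = 0.90 × 345 × 2544 = 789.9 kN.
Governing: min(636.5, 862.7, 789.9) = 636.5 kN → bolt shear.

636.5 kN (bolt shear governs)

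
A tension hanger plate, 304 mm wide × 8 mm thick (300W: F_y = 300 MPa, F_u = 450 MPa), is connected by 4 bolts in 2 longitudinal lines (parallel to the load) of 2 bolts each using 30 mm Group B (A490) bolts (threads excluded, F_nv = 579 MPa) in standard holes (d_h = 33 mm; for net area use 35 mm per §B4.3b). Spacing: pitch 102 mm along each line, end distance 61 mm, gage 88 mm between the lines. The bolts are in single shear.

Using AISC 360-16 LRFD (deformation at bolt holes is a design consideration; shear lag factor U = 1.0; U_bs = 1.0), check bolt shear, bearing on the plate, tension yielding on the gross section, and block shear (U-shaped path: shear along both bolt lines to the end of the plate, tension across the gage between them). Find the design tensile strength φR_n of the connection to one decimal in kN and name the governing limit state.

Bolt shear: A_b = π(30)²/4 = 706.86 mm². φR_n = 0.75 × 579 × 706.86 × 4 × 1 = 1227.8 kN.
Bearing (8 mm plate, F_u = 450 MPa): end bolts L_c = 61 − 33/2 = 44.5, R_n = min(1.2×44.5×8×450, 2.4×30×8×450) = 192.24 kN/bolt; interior L_c = 102 − 33 = 69, R_n = 259.2 kN/bolt. φR_n = 0.75 × (2×192.24 + 2×259.2) = 677.2 kN.
Tension yield (gross): A_g = 304×8 = 2432 mm². φR_n = 0.90 × 300 × 2432 = 656.6 kN.
Block shear: shear path 2×[61+1×102] = 2×163 mm, A_gv = 2608, A_nv = 2×(163 − 1.5×35)×8 = 1768 mm²; tension across gage: (88 − 1×35)×8 = 424 mm². R_n = min(0.6×450×1768, 0.6×300×2608) + 1.0×450×424 = min(477.36, 469.44) + 190.8 = 660.24 kN. φR_n = 0.75 × 660.24 = 495.2 kN.
Governing: min(1227.8, 677.2, 656.6, 495.2) = 495.2 kN → block shear.

495.2 kN (block shear governs)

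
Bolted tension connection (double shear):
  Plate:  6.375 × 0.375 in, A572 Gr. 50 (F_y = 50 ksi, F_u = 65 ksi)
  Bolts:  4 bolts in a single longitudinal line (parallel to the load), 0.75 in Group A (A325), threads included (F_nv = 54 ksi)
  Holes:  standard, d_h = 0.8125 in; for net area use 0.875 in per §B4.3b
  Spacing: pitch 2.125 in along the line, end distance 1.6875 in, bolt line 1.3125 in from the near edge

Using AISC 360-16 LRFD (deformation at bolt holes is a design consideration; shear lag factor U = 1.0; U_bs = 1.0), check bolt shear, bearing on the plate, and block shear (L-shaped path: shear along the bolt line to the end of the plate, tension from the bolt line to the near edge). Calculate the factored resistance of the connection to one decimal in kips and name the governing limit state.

Bolt shear: A_b = π(0.75)²/4 = 0.44179 in². φR_n = 0.75 × 54 × 0.44179 × 4 × 2 = 143.1 kips.
Bearing (0.375 in plate, F_u = 65 ksi): end bolts L_c = 1.6875 − 0.8125/2 = 1.28125, R_n = min(1.2×1.28125×0.375×65, 2.4×0.75×0.375×65) = 37.477 kips/bolt; interior L_c = 2.125 − 0.8125 = 1.3125, R_n = 38.391 kips/bolt. φR_n = 0.75 × (1×37.477 + 3×38.391) = 114.5 kips.
Block shear: shear path 1×[1.6875+3×2.125] = 1×8.0625 in, A_gv = 3.0234, A_nv = 1×(8.0625 − 3.5×0.875)×0.375 = 1.875 in²; tension to near edge: (1.3125 − 0.5×0.875)×0.375 = 0.32813 in². R_n = min(0.6×65×1.875, 0.6×50×3.0234) + 1.0×65×0.32813 = min(73.125, 90.702) + 21.328 = 94.453 kips. φR_n = 0.75 × 94.453 = 70.8 kips.
Governing: min(143.1, 114.5, 70.8) = 70.8 kips → block shear.

70.8 kips (block shear governs)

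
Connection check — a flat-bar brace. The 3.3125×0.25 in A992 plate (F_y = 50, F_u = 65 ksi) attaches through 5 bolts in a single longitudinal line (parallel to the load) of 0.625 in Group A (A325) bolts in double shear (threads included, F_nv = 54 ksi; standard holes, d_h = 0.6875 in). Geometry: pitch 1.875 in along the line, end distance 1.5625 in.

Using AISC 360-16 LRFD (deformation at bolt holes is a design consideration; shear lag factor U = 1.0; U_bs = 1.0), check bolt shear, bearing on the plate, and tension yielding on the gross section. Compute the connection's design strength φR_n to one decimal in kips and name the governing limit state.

37.3 kips (gross-section yield governs)

Bolt shear: A_b = π(0.625)²/4 = 0.3068 in². φR_n = 0.75 × 54 × 0.3068 × 5 × 2 = 124.3 kips.
Bearing (0.25 in plate, F_u = 65 ksi): end bolts L_c = 1.5625 − 0.6875/2 = 1.21875, R_n = min(1.2×1.21875×0.25×65, 2.4×0.625×0.25×65) = 23.766 kips/bolt; interior L_c = 1.875 − 0.6875 = 1.1875, R_n = 23.156 kips/bolt. φR_n = 0.75 × (1×23.766 + 4×23.156) = 87.3 kips.
Tension yield (gross): A_g = 3.3125×0.25 = 0.82813 in². φR_n = 0.90 × 50 × 0.82813 = 37.3 kips.
Governing: min(124.3, 87.3, 37.3) = 37.3 kips → gross-section yield.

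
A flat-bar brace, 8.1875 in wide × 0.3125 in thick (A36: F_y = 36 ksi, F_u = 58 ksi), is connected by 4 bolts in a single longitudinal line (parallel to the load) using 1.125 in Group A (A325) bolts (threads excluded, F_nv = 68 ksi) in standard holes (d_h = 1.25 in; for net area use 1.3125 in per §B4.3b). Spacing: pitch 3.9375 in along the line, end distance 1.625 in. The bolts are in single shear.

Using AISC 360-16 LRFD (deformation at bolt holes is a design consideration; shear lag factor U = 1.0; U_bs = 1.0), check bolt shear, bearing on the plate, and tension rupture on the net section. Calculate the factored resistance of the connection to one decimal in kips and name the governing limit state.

Bolt shear: A_b = π(1.125)²/4 = 0.99402 in². φR_n = 0.75 × 68 × 0.99402 × 4 × 1 = 202.8 kips.
Bearing (0.3125 in plate, F_u = 58 ksi): end bolts L_c = 1.625 − 1.25/2 = 1, R_n = min(1.2×1×0.3125×58, 2.4×1.125×0.3125×58) = 21.75 kips/bolt; interior L_c = 3.9375 − 1.25 = 2.6875, R_n = 48.938 kips/bolt. φR_n = 0.75 × (1×21.75 + 3×48.938) = 126.4 kips.
Tension rupture (net): A_n = (8.1875 − 1×1.3125)×0.3125 = 2.1484 in² (U = 1.0, A_e = A_n). φR_n = 0.75 × 58 × 2.1484 = 93.5 kips.
Governing: min(202.8, 126.4, 93.5) = 93.5 kips → net-section rupture.

93.5 kips (net-section rupture governs)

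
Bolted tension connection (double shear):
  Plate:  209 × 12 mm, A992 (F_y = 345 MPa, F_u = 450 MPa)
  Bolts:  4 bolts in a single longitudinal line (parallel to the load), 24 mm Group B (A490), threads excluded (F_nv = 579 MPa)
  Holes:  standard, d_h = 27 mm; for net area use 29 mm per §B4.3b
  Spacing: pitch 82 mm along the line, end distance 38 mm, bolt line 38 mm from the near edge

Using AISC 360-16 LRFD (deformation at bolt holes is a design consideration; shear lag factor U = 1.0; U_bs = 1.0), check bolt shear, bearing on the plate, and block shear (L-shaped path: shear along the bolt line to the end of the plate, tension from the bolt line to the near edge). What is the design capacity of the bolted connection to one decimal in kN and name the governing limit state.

538.7 kN (block shear governs)

Bolt shear: A_b = π(24)²/4 = 452.39 mm². φR_n = 0.75 × 579 × 452.39 × 4 × 2 = 1571.6 kN.
Bearing (12 mm plate, F_u = 450 MPa): end bolts L_c = 38 − 27/2 = 24.5, R_n = min(1.2×24.5×12×450, 2.4×24×12×450) = 158.76 kN/bolt; interior L_c = 82 − 27 = 55, R_n = 311.04 kN/bolt. φR_n = 0.75 × (1×158.76 + 3×311.04) = 818.9 kN.
Block shear: shear path 1×[38+3×82] = 1×284 mm, A_gv = 3408, A_nv = 1×(284 − 3.5×29)×12 = 2190 mm²; tension to near edge: (38 − 0.5×29)×12 = 282 mm². R_n = min(0.6×450×2190, 0.6×345×3408) + 1.0×450×282 = min(591.3, 705.46) + 126.9 = 718.2 kN. φR_n = 0.75 × 718.2 = 538.7 kN.
Governing: min(1571.6, 818.9, 538.7) = 538.7 kN → block shear.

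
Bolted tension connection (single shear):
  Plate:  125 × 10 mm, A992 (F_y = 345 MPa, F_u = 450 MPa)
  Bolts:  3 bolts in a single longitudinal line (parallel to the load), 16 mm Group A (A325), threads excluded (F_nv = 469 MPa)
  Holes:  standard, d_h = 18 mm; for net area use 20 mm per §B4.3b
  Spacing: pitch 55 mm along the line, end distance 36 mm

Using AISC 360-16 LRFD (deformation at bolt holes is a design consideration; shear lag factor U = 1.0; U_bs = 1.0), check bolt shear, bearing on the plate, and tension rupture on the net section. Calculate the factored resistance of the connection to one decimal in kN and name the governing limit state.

212.2 kN (bolt shear governs)

Bolt shear: A_b = π(16)²/4 = 201.06 mm². φR_n = 0.75 × 469 × 201.06 × 3 × 1 = 212.2 kN.
Bearing (10 mm plate, F_u = 450 MPa): end bolts L_c = 36 − 18/2 = 27, R_n = min(1.2×27×10×450, 2.4×16×10×450) = 145.8 kN/bolt; interior L_c = 55 − 18 = 37, R_n = 172.8 kN/bolt. φR_n = 0.75 × (1×145.8 + 2×172.8) = 368.6 kN.
Tension rupture (net): A_n = (125 − 1×20)×10 = 1050 mm² (U = 1.0, A_e = A_n). φR_n = 0.75 × 450 × 1050 = 354.4 kN.
Governing: min(212.2, 368.6, 354.4) = 212.2 kN → bolt shear.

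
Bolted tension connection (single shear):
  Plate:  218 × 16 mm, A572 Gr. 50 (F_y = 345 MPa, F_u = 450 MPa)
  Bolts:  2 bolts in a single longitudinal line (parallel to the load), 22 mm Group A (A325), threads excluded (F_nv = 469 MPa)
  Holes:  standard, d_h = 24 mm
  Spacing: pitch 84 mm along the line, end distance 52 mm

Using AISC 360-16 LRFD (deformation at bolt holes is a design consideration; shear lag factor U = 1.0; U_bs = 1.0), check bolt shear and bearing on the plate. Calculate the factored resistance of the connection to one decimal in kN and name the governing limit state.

Bolt shear: A_b = π(22)²/4 = 380.13 mm². φR_n = 0.75 × 469 × 380.13 × 2 × 1 = 267.4 kN.
Bearing (16 mm plate, F_u = 450 MPa): end bolts L_c = 52 − 24/2 = 40, R_n = min(1.2×40×16×450, 2.4×22×16×450) = 345.6 kN/bolt; interior L_c = 84 − 24 = 60, R_n = 380.16 kN/bolt. φR_n = 0.75 × (1×345.6 + 1×380.16) = 544.3 kN.
Governing: min(267.4, 544.3) = 267.4 kN → bolt shear.

267.4 kN (bolt shear governs)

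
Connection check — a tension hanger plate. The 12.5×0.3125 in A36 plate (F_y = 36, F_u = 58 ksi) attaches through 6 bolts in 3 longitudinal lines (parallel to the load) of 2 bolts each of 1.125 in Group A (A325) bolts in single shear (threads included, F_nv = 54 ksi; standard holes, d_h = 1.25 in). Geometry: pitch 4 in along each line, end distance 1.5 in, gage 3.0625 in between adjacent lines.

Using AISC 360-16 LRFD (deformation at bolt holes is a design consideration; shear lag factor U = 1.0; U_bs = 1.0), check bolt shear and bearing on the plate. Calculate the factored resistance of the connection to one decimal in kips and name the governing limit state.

Bolt shear: A_b = π(1.125)²/4 = 0.99402 in². φR_n = 0.75 × 54 × 0.99402 × 6 × 1 = 241.5 kips.
Bearing (0.3125 in plate, F_u = 58 ksi): end bolts L_c = 1.5 − 1.25/2 = 0.875, R_n = min(1.2×0.875×0.3125×58, 2.4×1.125×0.3125×58) = 19.031 kips/bolt; interior L_c = 4 − 1.25 = 2.75, R_n = 48.938 kips/bolt. φR_n = 0.75 × (3×19.031 + 3×48.938) = 152.9 kips.
Governing: min(241.5, 152.9) = 152.9 kips → bearing.

152.9 kips (bearing governs)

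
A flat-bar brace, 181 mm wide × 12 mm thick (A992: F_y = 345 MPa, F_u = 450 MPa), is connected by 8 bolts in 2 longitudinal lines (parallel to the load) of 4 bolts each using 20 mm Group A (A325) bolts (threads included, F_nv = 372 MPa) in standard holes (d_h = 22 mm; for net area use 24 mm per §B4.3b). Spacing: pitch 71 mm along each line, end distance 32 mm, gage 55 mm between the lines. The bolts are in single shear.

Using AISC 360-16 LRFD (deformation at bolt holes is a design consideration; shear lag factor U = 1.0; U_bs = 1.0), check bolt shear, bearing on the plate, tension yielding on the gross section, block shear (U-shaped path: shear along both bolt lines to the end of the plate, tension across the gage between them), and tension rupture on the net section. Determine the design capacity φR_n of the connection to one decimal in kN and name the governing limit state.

538.7 kN (net-section rupture governs)

Bolt shear: A_b = π(20)²/4 = 314.16 mm². φR_n = 0.75 × 372 × 314.16 × 8 × 1 = 701.2 kN.
Bearing (12 mm plate, F_u = 450 MPa): end bolts L_c = 32 − 22/2 = 21, R_n = min(1.2×21×12×450, 2.4×20×12×450) = 136.08 kN/bolt; interior L_c = 71 − 22 = 49, R_n = 259.2 kN/bolt. φR_n = 0.75 × (2×136.08 + 6×259.2) = 1370.5 kN.
Tension yield (gross): A_g = 181×12 = 2172 mm². φR_n = 0.90 × 345 × 2172 = 674.4 kN.
Block shear: shear path 2×[32+3×71] = 2×245 mm, A_gv = 5880, A_nv = 2×(245 − 3.5×24)×12 = 3864 mm²; tension across gage: (55 − 1×24)×12 = 372 mm². R_n = min(0.6×450×3864, 0.6×345×5880) + 1.0×450×372 = min(1043.3, 1217.2) + 167.4 = 1210.7 kN. φR_n = 0.75 × 1210.7 = 908.0 kN.
Tension rupture (net): A_n = (181 − 2×24)×12 = 1596 mm² (U = 1.0, A_e = A_n). φR_n = 0.75 × 450 × 1596 = 538.7 kN.
Governing: min(701.2, 1370.5, 674.4, 908.0, 538.7) = 538.7 kN → net-section rupture.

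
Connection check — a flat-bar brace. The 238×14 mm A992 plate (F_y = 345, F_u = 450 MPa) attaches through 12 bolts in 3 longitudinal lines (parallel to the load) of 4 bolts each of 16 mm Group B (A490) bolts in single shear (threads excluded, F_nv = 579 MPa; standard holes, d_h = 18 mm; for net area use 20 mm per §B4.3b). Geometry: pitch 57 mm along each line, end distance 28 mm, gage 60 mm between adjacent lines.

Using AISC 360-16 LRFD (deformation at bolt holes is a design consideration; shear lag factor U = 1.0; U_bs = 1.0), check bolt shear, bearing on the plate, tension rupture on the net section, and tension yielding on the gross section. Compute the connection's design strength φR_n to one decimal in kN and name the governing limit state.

841.1 kN (net-section rupture governs)

Bolt shear: A_b = π(16)²/4 = 201.06 mm². φR_n = 0.75 × 579 × 201.06 × 12 × 1 = 1047.7 kN.
Bearing (14 mm plate, F_u = 450 MPa): end bolts L_c = 28 − 18/2 = 19, R_n = min(1.2×19×14×450, 2.4×16×14×450) = 143.64 kN/bolt; interior L_c = 57 − 18 = 39, R_n = 241.92 kN/bolt. φR_n = 0.75 × (3×143.64 + 9×241.92) = 1956.2 kN.
Tension rupture (net): A_n = (238 − 3×20)×14 = 2492 mm² (U = 1.0, A_e = A_n). φR_n = 0.75 × 450 × 2492 = 841.1 kN.
Tension yield (gross): A_g = 238×14 = 3332 mm². φR_n = 0.90 × 345 × 3332 = 1034.6 kN.
Governing: min(1047.7, 1956.2, 841.1, 1034.6) = 841.1 kN → net-section rupture.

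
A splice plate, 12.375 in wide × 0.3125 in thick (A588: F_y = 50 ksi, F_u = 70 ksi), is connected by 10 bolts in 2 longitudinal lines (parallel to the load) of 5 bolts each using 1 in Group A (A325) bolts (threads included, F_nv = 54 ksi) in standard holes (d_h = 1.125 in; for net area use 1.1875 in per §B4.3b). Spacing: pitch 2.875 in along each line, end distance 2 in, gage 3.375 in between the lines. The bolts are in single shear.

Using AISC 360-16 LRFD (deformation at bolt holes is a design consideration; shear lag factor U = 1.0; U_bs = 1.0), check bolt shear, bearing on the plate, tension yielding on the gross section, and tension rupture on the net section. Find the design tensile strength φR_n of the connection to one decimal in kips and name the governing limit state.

164.1 kips (net-section rupture governs)

Bolt shear: A_b = π(1)²/4 = 0.7854 in². φR_n = 0.75 × 54 × 0.7854 × 10 × 1 = 318.1 kips.
Bearing (0.3125 in plate, F_u = 70 ksi): end bolts L_c = 2 − 1.125/2 = 1.4375, R_n = min(1.2×1.4375×0.3125×70, 2.4×1×0.3125×70) = 37.734 kips/bolt; interior L_c = 2.875 − 1.125 = 1.75, R_n = 45.938 kips/bolt. φR_n = 0.75 × (2×37.734 + 8×45.938) = 332.2 kips.
Tension yield (gross): A_g = 12.375×0.3125 = 3.8672 in². φR_n = 0.90 × 50 × 3.8672 = 174.0 kips.
Tension rupture (net): A_n = (12.375 − 2×1.1875)×0.3125 = 3.125 in² (U = 1.0, A_e = A_n). φR_n = 0.75 × 70 × 3.125 = 164.1 kips.
Governing: min(318.1, 332.2, 174.0, 164.1) = 164.1 kips → net-section rupture.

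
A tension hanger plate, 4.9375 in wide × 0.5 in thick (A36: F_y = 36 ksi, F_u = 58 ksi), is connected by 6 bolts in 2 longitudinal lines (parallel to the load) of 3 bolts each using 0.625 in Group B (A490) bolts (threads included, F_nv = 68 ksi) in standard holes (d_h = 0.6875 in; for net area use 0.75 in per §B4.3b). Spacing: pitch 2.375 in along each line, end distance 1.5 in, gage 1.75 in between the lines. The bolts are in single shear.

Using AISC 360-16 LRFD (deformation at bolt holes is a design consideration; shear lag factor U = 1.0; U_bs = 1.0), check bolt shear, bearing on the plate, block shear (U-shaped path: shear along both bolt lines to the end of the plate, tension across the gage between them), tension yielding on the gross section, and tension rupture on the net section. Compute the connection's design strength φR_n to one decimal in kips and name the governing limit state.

74.8 kips (net-section rupture governs)

Bolt shear: A_b = π(0.625)²/4 = 0.3068 in². φR_n = 0.75 × 68 × 0.3068 × 6 × 1 = 93.9 kips.
Bearing (0.5 in plate, F_u = 58 ksi): end bolts L_c = 1.5 − 0.6875/2 = 1.15625, R_n = min(1.2×1.15625×0.5×58, 2.4×0.625×0.5×58) = 40.238 kips/bolt; interior L_c = 2.375 − 0.6875 = 1.6875, R_n = 43.5 kips/bolt. φR_n = 0.75 × (2×40.238 + 4×43.5) = 190.9 kips.
Block shear: shear path 2×[1.5+2×2.375] = 2×6.25 in, A_gv = 6.25, A_nv = 2×(6.25 − 2.5×0.75)×0.5 = 4.375 in²; tension across gage: (1.75 − 1×0.75)×0.5 = 0.5 in². R_n = min(0.6×58×4.375, 0.6×36×6.25) + 1.0×58×0.5 = min(152.25, 135) + 29 = 164 kips. φR_n = 0.75 × 164 = 123.0 kips.
Tension yield (gross): A_g = 4.9375×0.5 = 2.4688 in². φR_n = 0.90 × 36 × 2.4688 = 80.0 kips.
Tension rupture (net): A_n = (4.9375 − 2×0.75)×0.5 = 1.7188 in² (U = 1.0, A_e = A_n). φR_n = 0.75 × 58 × 1.7188 = 74.8 kips.
Governing: min(93.9, 190.9, 123.0, 80.0, 74.8) = 74.8 kips → net-section rupture.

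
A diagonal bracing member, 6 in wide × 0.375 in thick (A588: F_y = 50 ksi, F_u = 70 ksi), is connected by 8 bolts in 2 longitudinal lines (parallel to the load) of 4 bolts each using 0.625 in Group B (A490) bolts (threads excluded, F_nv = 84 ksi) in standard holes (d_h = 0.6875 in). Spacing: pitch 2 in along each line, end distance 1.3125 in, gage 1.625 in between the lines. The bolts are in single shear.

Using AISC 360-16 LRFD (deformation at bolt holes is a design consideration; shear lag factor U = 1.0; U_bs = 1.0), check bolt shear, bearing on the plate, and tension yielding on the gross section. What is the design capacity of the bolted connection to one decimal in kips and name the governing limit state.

Bolt shear: A_b = π(0.625)²/4 = 0.3068 in². φR_n = 0.75 × 84 × 0.3068 × 8 × 1 = 154.6 kips.
Bearing (0.375 in plate, F_u = 70 ksi): end bolts L_c = 1.3125 − 0.6875/2 = 0.96875, R_n = min(1.2×0.96875×0.375×70, 2.4×0.625×0.375×70) = 30.516 kips/bolt; interior L_c = 2 − 0.6875 = 1.3125, R_n = 39.375 kips/bolt. φR_n = 0.75 × (2×30.516 + 6×39.375) = 223.0 kips.
Tension yield (gross): A_g = 6×0.375 = 2.25 in². φR_n = 0.90 × 50 × 2.25 = 101.3 kips.
Governing: min(154.6, 223.0, 101.3) = 101.3 kips → gross-section yield.

101.3 kips (gross-section yield governs)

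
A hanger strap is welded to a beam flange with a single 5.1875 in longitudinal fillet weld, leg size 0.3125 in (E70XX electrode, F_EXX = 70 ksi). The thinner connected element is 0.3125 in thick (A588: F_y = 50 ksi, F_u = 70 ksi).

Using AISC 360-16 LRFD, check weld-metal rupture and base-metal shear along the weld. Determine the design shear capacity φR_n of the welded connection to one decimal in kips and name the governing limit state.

Weld metal: throat = 0.707×0.3125 = 0.22094 in, L = 5.1875 in. φR_n = 0.75 × 0.6 × 70 × 0.22094 × 5.1875 = 36.1 kips.
Base metal shear (0.3125 in plate): yield φR_n = 1.0×0.6×50×0.3125×5.1875 = 48.6 kips; rupture φR_n = 0.75×0.6×70×0.3125×5.1875 = 51.1 kips; take 48.6 kips (yield).
Governing: min(36.1, 48.6) = 36.1 kips → weld metal.

36.1 kips (weld metal governs)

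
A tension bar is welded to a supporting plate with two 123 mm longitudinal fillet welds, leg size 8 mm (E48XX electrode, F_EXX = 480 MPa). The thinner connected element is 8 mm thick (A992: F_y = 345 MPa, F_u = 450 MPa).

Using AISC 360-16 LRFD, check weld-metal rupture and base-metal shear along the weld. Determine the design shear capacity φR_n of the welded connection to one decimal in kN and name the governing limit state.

Weld metal: throat = 0.707×8 = 5.656 mm, L = 2×123 = 246 mm. φR_n = 0.75 × 0.6 × 480 × 5.656 × 246 = 300.5 kN.
Base metal shear (8 mm plate): yield φR_n = 1.0×0.6×345×8×246 = 407.4 kN; rupture φR_n = 0.75×0.6×450×8×246 = 398.5 kN; take 398.5 kN (rupture).
Governing: min(300.5, 398.5) = 300.5 kN → weld metal.

300.5 kN (weld metal governs)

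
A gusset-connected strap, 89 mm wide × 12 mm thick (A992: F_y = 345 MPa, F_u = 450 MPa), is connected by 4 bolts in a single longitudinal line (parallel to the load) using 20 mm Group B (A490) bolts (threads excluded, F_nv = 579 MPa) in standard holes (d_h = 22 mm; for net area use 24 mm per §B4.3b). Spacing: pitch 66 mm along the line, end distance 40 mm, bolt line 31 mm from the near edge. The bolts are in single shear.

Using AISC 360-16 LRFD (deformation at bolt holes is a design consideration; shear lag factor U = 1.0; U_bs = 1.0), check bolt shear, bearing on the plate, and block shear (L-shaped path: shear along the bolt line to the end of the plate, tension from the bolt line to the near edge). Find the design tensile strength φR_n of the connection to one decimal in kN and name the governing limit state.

Bolt shear: A_b = π(20)²/4 = 314.16 mm². φR_n = 0.75 × 579 × 314.16 × 4 × 1 = 545.7 kN.
Bearing (12 mm plate, F_u = 450 MPa): end bolts L_c = 40 − 22/2 = 29, R_n = min(1.2×29×12×450, 2.4×20×12×450) = 187.92 kN/bolt; interior L_c = 66 − 22 = 44, R_n = 259.2 kN/bolt. φR_n = 0.75 × (1×187.92 + 3×259.2) = 724.1 kN.
Block shear: shear path 1×[40+3×66] = 1×238 mm, A_gv = 2856, A_nv = 1×(238 − 3.5×24)×12 = 1848 mm²; tension to near edge: (31 − 0.5×24)×12 = 228 mm². R_n = min(0.6×450×1848, 0.6×345×2856) + 1.0×450×228 = min(498.96, 591.19) + 102.6 = 601.56 kN. φR_n = 0.75 × 601.56 = 451.2 kN.
Governing: min(545.7, 724.1, 451.2) = 451.2 kN → block shear.

451.2 kN (block shear governs)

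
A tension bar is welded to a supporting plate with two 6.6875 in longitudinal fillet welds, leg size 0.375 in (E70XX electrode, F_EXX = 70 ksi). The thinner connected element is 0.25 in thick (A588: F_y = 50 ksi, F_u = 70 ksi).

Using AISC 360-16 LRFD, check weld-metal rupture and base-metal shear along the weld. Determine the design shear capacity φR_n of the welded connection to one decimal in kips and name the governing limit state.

Weld metal: throat = 0.707×0.375 = 0.26513 in, L = 2×6.6875 = 13.375 in. φR_n = 0.75 × 0.6 × 70 × 0.26513 × 13.375 = 111.7 kips.
Base metal shear (0.25 in plate): yield φR_n = 1.0×0.6×50×0.25×13.375 = 100.3 kips; rupture φR_n = 0.75×0.6×70×0.25×13.375 = 105.3 kips; take 100.3 kips (yield).
Governing: min(111.7, 100.3) = 100.3 kips → base-metal shear.

100.3 kips (base-metal shear governs)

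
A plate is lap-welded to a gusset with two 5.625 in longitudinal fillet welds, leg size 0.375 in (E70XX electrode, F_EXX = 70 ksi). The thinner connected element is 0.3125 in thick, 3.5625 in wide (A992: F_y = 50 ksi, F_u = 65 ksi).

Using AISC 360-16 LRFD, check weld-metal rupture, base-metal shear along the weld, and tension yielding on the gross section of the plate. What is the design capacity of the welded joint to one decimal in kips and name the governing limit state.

Weld metal: throat = 0.707×0.375 = 0.26513 in, L = 2×5.625 = 11.25 in. φR_n = 0.75 × 0.6 × 70 × 0.26513 × 11.25 = 94.0 kips.
Base metal shear (0.3125 in plate): yield φR_n = 1.0×0.6×50×0.3125×11.25 = 105.5 kips; rupture φR_n = 0.75×0.6×65×0.3125×11.25 = 102.8 kips; take 102.8 kips (rupture).
Tension yield (gross): A_g = 3.5625×0.3125 = 1.1133 in². φR_n = 0.90 × 50 × 1.1133 = 50.1 kips.
Governing: min(94.0, 102.8, 50.1) = 50.1 kips → gross-section yield.

50.1 kips (gross-section yield governs)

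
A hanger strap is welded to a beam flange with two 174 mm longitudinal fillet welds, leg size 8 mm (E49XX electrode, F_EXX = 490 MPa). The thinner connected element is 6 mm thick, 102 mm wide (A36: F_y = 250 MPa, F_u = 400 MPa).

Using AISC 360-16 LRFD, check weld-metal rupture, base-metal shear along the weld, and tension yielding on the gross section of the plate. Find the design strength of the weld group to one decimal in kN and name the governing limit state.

Weld metal: throat = 0.707×8 = 5.656 mm, L = 2×174 = 348 mm. φR_n = 0.75 × 0.6 × 490 × 5.656 × 348 = 434.0 kN.
Base metal shear (6 mm plate): yield φR_n = 1.0×0.6×250×6×348 = 313.2 kN; rupture φR_n = 0.75×0.6×400×6×348 = 375.8 kN; take 313.2 kN (yield).
Tension yield (gross): A_g = 102×6 = 612 mm². φR_n = 0.90 × 250 × 612 = 137.7 kN.
Governing: min(434.0, 313.2, 137.7) = 137.7 kN → gross-section yield.

137.7 kN (gross-section yield governs)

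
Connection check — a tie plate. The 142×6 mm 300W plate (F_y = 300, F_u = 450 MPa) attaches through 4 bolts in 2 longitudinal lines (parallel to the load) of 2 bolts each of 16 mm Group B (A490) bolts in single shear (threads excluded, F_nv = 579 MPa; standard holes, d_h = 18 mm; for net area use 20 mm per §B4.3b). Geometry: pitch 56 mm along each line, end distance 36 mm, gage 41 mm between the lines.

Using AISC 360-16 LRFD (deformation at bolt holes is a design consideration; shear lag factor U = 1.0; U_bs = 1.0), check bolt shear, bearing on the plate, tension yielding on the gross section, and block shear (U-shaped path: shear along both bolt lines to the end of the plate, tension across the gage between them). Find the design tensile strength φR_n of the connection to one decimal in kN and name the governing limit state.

191.6 kN (block shear governs)

Bolt shear: A_b = π(16)²/4 = 201.06 mm². φR_n = 0.75 × 579 × 201.06 × 4 × 1 = 349.2 kN.
Bearing (6 mm plate, F_u = 450 MPa): end bolts L_c = 36 − 18/2 = 27, R_n = min(1.2×27×6×450, 2.4×16×6×450) = 87.48 kN/bolt; interior L_c = 56 − 18 = 38, R_n = 103.68 kN/bolt. φR_n = 0.75 × (2×87.48 + 2×103.68) = 286.7 kN.
Tension yield (gross): A_g = 142×6 = 852 mm². φR_n = 0.90 × 300 × 852 = 230.0 kN.
Block shear: shear path 2×[36+1×56] = 2×92 mm, A_gv = 1104, A_nv = 2×(92 − 1.5×20)×6 = 744 mm²; tension across gage: (41 − 1×20)×6 = 126 mm². R_n = min(0.6×450×744, 0.6×300×1104) + 1.0×450×126 = min(200.88, 198.72) + 56.7 = 255.42 kN. φR_n = 0.75 × 255.42 = 191.6 kN.
Governing: min(349.2, 286.7, 230.0, 191.6) = 191.6 kN → block shear.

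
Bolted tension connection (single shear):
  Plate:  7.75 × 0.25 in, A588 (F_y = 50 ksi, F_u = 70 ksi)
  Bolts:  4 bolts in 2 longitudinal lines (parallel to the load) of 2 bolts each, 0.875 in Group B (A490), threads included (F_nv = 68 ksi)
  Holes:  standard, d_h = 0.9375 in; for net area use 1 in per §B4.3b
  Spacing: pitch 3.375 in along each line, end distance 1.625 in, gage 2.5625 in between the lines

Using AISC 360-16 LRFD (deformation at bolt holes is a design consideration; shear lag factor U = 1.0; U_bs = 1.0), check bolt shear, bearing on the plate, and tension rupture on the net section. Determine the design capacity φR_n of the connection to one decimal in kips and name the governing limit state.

75.5 kips (net-section rupture governs)

Bolt shear: A_b = π(0.875)²/4 = 0.60132 in². φR_n = 0.75 × 68 × 0.60132 × 4 × 1 = 122.7 kips.
Bearing (0.25 in plate, F_u = 70 ksi): end bolts L_c = 1.625 − 0.9375/2 = 1.15625, R_n = min(1.2×1.15625×0.25×70, 2.4×0.875×0.25×70) = 24.281 kips/bolt; interior L_c = 3.375 − 0.9375 = 2.4375, R_n = 36.75 kips/bolt. φR_n = 0.75 × (2×24.281 + 2×36.75) = 91.5 kips.
Tension rupture (net): A_n = (7.75 − 2×1)×0.25 = 1.4375 in² (U = 1.0, A_e = A_n). φR_n = 0.75 × 70 × 1.4375 = 75.5 kips.
Governing: min(122.7, 91.5, 75.5) = 75.5 kips → net-section rupture.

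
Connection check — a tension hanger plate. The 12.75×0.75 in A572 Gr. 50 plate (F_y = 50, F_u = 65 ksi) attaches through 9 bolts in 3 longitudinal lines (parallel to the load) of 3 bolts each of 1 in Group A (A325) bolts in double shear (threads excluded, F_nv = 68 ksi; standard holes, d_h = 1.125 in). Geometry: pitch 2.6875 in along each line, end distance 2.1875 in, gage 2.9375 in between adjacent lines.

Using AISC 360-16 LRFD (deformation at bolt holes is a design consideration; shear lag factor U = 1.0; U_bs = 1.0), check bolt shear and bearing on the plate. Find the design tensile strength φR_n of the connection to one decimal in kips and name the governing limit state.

Bolt shear: A_b = π(1)²/4 = 0.7854 in². φR_n = 0.75 × 68 × 0.7854 × 9 × 2 = 721.0 kips.
Bearing (0.75 in plate, F_u = 65 ksi): end bolts L_c = 2.1875 − 1.125/2 = 1.625, R_n = min(1.2×1.625×0.75×65, 2.4×1×0.75×65) = 95.063 kips/bolt; interior L_c = 2.6875 − 1.125 = 1.5625, R_n = 91.406 kips/bolt. φR_n = 0.75 × (3×95.063 + 6×91.406) = 625.2 kips.
Governing: min(721.0, 625.2) = 625.2 kips → bearing.

625.2 kips (bearing governs)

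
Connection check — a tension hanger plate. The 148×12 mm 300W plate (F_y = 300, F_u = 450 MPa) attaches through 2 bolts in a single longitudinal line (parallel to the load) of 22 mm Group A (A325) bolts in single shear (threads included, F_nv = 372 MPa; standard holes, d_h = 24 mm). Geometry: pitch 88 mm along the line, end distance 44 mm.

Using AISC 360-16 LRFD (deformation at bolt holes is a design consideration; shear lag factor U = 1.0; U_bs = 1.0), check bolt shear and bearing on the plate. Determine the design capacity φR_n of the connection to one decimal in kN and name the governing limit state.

Bolt shear: A_b = π(22)²/4 = 380.13 mm². φR_n = 0.75 × 372 × 380.13 × 2 × 1 = 212.1 kN.
Bearing (12 mm plate, F_u = 450 MPa): end bolts L_c = 44 − 24/2 = 32, R_n = min(1.2×32×12×450, 2.4×22×12×450) = 207.36 kN/bolt; interior L_c = 88 − 24 = 64, R_n = 285.12 kN/bolt. φR_n = 0.75 × (1×207.36 + 1×285.12) = 369.4 kN.
Governing: min(212.1, 369.4) = 212.1 kN → bolt shear.

212.1 kN (bolt shear governs)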